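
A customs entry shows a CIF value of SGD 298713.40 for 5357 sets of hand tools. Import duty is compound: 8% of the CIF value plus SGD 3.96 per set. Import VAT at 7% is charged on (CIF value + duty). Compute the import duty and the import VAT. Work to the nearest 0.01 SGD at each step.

Import duty: SGD 45110.79; import VAT: SGD 24067.69

Ad valorem component: 298713.40 × 8% = 23897.07
Specific component: 5357 × 3.96 = 21213.72
Import duty = 23897.07 + 21213.72 = 45110.79
VAT base = CIF + duty = 298713.40 + 45110.79 = 343824.19
Import VAT = 343824.19 × 7% = 24067.69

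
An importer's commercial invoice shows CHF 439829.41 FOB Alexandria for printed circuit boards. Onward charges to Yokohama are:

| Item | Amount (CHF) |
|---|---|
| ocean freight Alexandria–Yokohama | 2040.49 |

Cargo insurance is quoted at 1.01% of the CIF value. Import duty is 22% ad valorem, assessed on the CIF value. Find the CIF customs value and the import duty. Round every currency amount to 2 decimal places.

CIF value: CHF 446378.32; import duty: CHF 98203.23

Let C be the CIF value. C = FOB price + freight + 1.01% × C
C − 1.01% × C = 439829.41 + 2040.49
0.9899 × C = 441869.90
C = 441869.90 / 0.9899 = 446378.32
Insurance premium = 1.01% × 446378.32 = 4508.42
Import duty = 446378.32 × 22% = 98203.23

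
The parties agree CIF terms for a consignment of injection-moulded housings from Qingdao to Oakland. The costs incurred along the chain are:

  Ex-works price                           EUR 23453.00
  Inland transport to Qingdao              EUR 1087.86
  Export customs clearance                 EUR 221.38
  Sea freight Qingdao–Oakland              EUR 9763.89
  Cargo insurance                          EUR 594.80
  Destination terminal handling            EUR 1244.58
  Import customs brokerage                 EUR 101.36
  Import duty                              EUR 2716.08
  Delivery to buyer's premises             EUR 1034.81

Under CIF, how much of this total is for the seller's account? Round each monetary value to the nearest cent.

CIF: the seller pays costs through ocean freight and marine insurance to the destination port.
Seller's account: goods 23453.00 + inland to port 1087.86 + export clearance 221.38 + freight 9763.89 + insurance 594.80 = 35120.93
Buyer's account: destination terminal 1244.58 + brokerage 101.36 + duty 2716.08 + delivery 1034.81 = 5096.83

Seller's account: EUR 35120.93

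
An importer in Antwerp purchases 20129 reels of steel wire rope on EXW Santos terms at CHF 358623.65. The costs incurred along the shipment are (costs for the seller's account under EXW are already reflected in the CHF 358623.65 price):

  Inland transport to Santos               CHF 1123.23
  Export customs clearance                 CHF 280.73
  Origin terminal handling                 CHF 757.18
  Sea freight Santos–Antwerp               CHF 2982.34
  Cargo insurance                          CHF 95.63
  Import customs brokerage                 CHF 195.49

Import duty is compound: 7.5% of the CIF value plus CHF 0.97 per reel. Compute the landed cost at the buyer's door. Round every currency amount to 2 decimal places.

EXW: the seller makes goods available at their premises; the buyer bears all onward costs.
CIF value = EXW price + inland to port + export clearance + origin terminal + freight + insurance = 358623.65 + 1123.23 + 280.73 + 757.18 + 2982.34 + 95.63 = 363862.76
Ad valorem component: 363862.76 × 7.5% = 27289.71
Specific component: 20129 × 0.97 = 19525.13
Import duty = 27289.71 + 19525.13 = 46814.84
Buyer bears: inland to port 1123.23 + export clearance 280.73 + origin terminal 757.18 + freight 2982.34 + insurance 95.63 + brokerage 195.49 + duty 46814.84 = 52249.44
Landed cost = invoice 358623.65 + 52249.44 = 410873.09

Total landed cost: CHF 410873.09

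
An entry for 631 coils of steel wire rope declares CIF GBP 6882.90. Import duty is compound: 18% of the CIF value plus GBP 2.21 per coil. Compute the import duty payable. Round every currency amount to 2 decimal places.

Ad valorem component: 6882.90 × 18% = 1238.92
Specific component: 631 × 2.21 = 1394.51
Import duty = 1238.92 + 1394.51 = 2633.43

Import duty: GBP 2633.43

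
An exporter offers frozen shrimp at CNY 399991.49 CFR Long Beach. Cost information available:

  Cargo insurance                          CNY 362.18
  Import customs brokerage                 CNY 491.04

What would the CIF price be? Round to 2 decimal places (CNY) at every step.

CIF price: CNY 400353.67

Not relevant to the conversion: brokerage — on the buyer under both terms; not part of either seller's price.
From CFR to CIF, the seller additionally bears: insurance.
CIF price = 399991.49 + 362.18 = 400353.67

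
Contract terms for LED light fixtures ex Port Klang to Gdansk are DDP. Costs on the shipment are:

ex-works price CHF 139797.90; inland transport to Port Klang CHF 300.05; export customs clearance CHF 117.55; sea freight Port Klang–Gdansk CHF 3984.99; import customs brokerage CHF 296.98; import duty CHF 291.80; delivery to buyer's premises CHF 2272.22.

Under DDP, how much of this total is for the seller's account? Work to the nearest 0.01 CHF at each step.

DDP: the seller bears all costs including import duty.
Seller's account: goods 139797.90 + inland to port 300.05 + export clearance 117.55 + freight 3984.99 + brokerage 296.98 + duty 291.80 + delivery 2272.22 = 147061.49
Buyer's account: 0.00

Seller's account: CHF 147061.49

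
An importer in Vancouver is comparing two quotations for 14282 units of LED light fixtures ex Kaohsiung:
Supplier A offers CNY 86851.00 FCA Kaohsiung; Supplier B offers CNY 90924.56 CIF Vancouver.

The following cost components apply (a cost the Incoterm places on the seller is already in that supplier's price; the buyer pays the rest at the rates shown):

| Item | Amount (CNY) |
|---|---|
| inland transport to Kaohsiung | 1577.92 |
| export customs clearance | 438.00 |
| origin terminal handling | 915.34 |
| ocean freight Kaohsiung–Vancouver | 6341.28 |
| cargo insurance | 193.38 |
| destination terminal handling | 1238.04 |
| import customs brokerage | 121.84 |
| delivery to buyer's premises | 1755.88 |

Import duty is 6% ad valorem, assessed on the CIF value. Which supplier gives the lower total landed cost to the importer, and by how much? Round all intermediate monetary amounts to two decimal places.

Supplier A (FCA):
CIF value = FCA price + origin terminal + freight + insurance = 86851.00 + 915.34 + 6341.28 + 193.38 = 94301.00
Import duty = 94301.00 × 6% = 5658.06
Buyer bears (A): 915.34 + 6341.28 + 193.38 + 1238.04 + 121.84 + 1755.88 = 10565.76
Landed cost (A) = invoice 86851.00 + 10565.76 + duty 5658.06 = 103074.82
Supplier B (CIF):
The CIF price already equals the CIF value: 90924.56
Import duty = 90924.56 × 6% = 5455.47
Buyer bears (B): 1238.04 + 121.84 + 1755.88 = 3115.76
Landed cost (B) = invoice 90924.56 + 3115.76 + duty 5455.47 = 99495.79
Difference = |103074.82 − 99495.79| = 3579.03

Supplier B is cheaper by CNY 3579.03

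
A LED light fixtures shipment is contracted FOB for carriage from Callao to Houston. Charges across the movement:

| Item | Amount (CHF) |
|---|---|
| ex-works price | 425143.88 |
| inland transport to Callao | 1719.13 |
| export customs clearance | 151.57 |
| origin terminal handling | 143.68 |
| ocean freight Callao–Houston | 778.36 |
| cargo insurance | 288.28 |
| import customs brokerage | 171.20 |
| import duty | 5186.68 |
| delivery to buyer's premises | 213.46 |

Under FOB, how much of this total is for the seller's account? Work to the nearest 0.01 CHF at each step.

Seller's account: CHF 427158.26

FOB: the seller bears costs until goods are on board at the origin port; the buyer bears freight, insurance and all costs thereafter.
Seller's account: goods 425143.88 + inland to port 1719.13 + export clearance 151.57 + origin terminal 143.68 = 427158.26
Buyer's account: freight 778.36 + insurance 288.28 + brokerage 171.20 + duty 5186.68 + delivery 213.46 = 6637.98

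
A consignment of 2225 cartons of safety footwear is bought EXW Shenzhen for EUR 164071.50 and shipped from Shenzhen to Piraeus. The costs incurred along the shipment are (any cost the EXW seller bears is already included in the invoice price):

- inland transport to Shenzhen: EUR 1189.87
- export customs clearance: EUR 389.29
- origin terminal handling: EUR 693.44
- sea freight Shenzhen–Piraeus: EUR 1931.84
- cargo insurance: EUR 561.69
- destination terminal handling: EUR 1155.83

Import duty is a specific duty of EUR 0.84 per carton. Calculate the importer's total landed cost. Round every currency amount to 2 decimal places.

EXW: the seller makes goods available at their premises; the buyer bears all onward costs.
CIF value = EXW price + inland to port + export clearance + origin terminal + freight + insurance = 164071.50 + 1189.87 + 389.29 + 693.44 + 1931.84 + 561.69 = 168837.63
Import duty = 2225 × 0.84 = 1869.00
Buyer bears: inland to port 1189.87 + export clearance 389.29 + origin terminal 693.44 + freight 1931.84 + insurance 561.69 + destination terminal 1155.83 + duty 1869.00 = 7790.96
Landed cost = invoice 164071.50 + 7790.96 = 171862.46

Total landed cost: EUR 171862.46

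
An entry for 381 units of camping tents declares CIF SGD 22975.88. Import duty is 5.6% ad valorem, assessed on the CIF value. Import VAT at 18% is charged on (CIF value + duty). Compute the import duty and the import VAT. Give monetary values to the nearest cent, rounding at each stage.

Import duty = 22975.88 × 5.6% = 1286.65
VAT base = CIF + duty = 22975.88 + 1286.65 = 24262.53
Import VAT = 24262.53 × 18% = 4367.26

Import duty: SGD 1286.65; import VAT: SGD 4367.26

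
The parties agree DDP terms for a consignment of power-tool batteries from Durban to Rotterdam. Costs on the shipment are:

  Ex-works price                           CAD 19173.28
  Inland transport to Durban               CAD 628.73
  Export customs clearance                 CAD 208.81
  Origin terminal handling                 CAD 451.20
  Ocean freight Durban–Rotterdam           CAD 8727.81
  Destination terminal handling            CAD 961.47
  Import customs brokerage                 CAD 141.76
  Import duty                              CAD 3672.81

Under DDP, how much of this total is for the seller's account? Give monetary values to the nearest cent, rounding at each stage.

DDP: the seller bears all costs including import duty.
Seller's account: goods 19173.28 + inland to port 628.73 + export clearance 208.81 + origin terminal 451.20 + freight 8727.81 + destination terminal 961.47 + brokerage 141.76 + duty 3672.81 = 33965.87
Buyer's account: 0.00

Seller's account: CAD 33965.87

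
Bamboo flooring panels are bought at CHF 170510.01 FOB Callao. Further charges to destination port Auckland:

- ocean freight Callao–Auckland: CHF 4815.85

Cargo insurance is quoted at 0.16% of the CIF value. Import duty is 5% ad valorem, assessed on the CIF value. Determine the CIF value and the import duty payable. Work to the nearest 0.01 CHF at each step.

Let C be the CIF value. C = FOB price + freight + 0.16% × C
C − 0.16% × C = 170510.01 + 4815.85
0.9984 × C = 175325.86
C = 175325.86 / 0.9984 = 175606.83
Insurance premium = 0.16% × 175606.83 = 280.97
Import duty = 175606.83 × 5% = 8780.34

CIF value: CHF 175606.83; import duty: CHF 8780.34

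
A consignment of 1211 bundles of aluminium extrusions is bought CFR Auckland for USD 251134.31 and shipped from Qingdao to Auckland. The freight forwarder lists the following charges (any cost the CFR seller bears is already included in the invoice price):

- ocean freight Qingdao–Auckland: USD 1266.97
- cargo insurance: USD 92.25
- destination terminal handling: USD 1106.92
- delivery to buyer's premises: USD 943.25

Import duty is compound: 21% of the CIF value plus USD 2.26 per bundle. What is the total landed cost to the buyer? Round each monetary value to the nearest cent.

CFR: the seller pays costs through ocean freight to the destination port, but not insurance.
Already in the invoice (seller's account under CFR): freight — exclude.
CIF value = CFR price + insurance = 251134.31 + 92.25 = 251226.56
Ad valorem component: 251226.56 × 21% = 52757.58
Specific component: 1211 × 2.26 = 2736.86
Import duty = 52757.58 + 2736.86 = 55494.44
Buyer bears: insurance 92.25 + destination terminal 1106.92 + delivery 943.25 + duty 55494.44 = 57636.86
Landed cost = invoice 251134.31 + 57636.86 = 308771.17

Total landed cost: USD 308771.17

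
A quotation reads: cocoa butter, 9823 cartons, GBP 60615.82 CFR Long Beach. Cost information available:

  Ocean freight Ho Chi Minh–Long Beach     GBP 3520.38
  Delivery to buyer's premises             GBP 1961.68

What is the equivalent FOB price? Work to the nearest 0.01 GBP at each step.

Not relevant to the conversion: delivery — on the buyer under both terms; not part of either seller's price.
From CFR to FOB, the seller no longer bears: freight.
FOB price = 60615.82 − 3520.38 = 57095.44

FOB price: GBP 57095.44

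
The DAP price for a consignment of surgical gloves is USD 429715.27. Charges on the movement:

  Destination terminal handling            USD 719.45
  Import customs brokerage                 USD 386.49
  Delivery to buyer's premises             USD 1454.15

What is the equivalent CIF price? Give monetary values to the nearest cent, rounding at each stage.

CIF price: USD 427541.67

Not relevant to the conversion: brokerage — on the buyer under both terms; not part of either seller's price.
From DAP to CIF, the seller no longer bears: destination terminal, delivery.
CIF price = 429715.27 − 719.45 − 1454.15 = 427541.67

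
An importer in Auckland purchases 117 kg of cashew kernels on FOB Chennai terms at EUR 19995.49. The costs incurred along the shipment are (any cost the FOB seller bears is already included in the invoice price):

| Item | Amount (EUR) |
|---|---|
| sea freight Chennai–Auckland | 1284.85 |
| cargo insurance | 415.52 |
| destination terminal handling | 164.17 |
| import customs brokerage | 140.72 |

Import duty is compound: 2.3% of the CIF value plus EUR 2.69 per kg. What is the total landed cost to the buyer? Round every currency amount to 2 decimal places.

Total landed cost: EUR 22814.48

FOB: the seller bears costs until goods are on board at the origin port; the buyer bears freight, insurance and all costs thereafter.
CIF value = FOB price + freight + insurance = 19995.49 + 1284.85 + 415.52 = 21695.86
Ad valorem component: 21695.86 × 2.3% = 499.00
Specific component: 117 × 2.69 = 314.73
Import duty = 499.00 + 314.73 = 813.73
Buyer bears: freight 1284.85 + insurance 415.52 + destination terminal 164.17 + brokerage 140.72 + duty 813.73 = 2818.99
Landed cost = invoice 19995.49 + 2818.99 = 22814.48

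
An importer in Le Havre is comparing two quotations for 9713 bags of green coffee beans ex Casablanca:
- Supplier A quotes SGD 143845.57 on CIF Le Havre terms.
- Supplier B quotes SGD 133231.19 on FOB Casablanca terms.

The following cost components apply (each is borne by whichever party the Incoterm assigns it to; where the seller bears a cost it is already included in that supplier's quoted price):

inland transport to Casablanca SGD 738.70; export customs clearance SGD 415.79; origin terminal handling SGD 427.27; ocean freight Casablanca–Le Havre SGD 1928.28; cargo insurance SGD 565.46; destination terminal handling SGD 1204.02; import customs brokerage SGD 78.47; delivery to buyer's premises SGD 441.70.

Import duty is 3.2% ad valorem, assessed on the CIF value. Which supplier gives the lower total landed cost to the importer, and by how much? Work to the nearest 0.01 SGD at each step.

Supplier A (CIF):
The CIF price already equals the CIF value: 143845.57
Import duty = 143845.57 × 3.2% = 4603.06
Buyer bears (A): 1204.02 + 78.47 + 441.70 = 1724.19
Landed cost (A) = invoice 143845.57 + 1724.19 + duty 4603.06 = 150172.82
Supplier B (FOB):
CIF value = FOB price + freight + insurance = 133231.19 + 1928.28 + 565.46 = 135724.93
Import duty = 135724.93 × 3.2% = 4343.20
Buyer bears (B): 1928.28 + 565.46 + 1204.02 + 78.47 + 441.70 = 4217.93
Landed cost (B) = invoice 133231.19 + 4217.93 + duty 4343.20 = 141792.32
Difference = |150172.82 − 141792.32| = 8380.50

Supplier B is cheaper by SGD 8380.50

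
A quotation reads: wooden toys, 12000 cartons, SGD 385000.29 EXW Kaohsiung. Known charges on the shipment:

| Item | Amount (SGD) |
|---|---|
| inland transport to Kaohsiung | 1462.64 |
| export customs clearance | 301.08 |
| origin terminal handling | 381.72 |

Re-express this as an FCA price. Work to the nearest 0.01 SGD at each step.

FCA price: SGD 386764.01

Not relevant to the conversion: origin terminal — on the buyer under both terms; not part of either seller's price.
From EXW to FCA, the seller additionally bears: inland to port, export clearance.
FCA price = 385000.29 + 1462.64 + 301.08 = 386764.01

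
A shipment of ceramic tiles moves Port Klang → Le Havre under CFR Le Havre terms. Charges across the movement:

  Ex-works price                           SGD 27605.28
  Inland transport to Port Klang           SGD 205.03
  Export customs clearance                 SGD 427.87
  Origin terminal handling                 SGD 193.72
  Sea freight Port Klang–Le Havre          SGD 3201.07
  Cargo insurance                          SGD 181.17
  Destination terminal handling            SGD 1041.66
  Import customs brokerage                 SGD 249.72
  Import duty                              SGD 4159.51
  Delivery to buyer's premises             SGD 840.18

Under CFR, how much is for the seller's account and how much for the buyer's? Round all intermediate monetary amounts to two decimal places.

CFR: the seller pays costs through ocean freight to the destination port, but not insurance.
Seller's account: goods 27605.28 + inland to port 205.03 + export clearance 427.87 + origin terminal 193.72 + freight 3201.07 = 31632.97
Buyer's account: insurance 181.17 + destination terminal 1041.66 + brokerage 249.72 + duty 4159.51 + delivery 840.18 = 6472.24

Seller: SGD 31632.97; buyer: SGD 6472.24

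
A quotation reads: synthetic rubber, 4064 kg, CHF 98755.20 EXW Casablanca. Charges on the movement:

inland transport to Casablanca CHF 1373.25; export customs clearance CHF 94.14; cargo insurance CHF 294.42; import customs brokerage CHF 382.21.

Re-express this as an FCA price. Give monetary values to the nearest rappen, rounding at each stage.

Not relevant to the conversion: insurance, brokerage — on the buyer under both terms; not part of either seller's price.
From EXW to FCA, the seller additionally bears: inland to port, export clearance.
FCA price = 98755.20 + 1373.25 + 94.14 = 100222.59

FCA price: CHF 100222.59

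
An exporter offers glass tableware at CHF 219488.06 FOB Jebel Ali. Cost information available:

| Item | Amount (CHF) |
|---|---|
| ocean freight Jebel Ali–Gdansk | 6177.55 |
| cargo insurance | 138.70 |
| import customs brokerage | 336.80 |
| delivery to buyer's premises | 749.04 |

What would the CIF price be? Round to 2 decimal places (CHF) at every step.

CIF price: CHF 225804.31

Not relevant to the conversion: delivery, brokerage — on the buyer under both terms; not part of either seller's price.
From FOB to CIF, the seller additionally bears: freight, insurance.
CIF price = 219488.06 + 6177.55 + 138.70 = 225804.31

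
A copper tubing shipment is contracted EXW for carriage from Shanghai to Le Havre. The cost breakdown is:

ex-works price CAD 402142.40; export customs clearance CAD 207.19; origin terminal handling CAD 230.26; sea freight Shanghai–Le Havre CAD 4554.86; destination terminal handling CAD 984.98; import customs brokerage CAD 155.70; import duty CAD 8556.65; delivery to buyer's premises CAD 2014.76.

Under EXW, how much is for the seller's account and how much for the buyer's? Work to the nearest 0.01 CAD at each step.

EXW: the seller makes goods available at their premises; the buyer bears all onward costs.
Seller's account: goods 402142.40 = 402142.40
Buyer's account: export clearance 207.19 + origin terminal 230.26 + freight 4554.86 + destination terminal 984.98 + brokerage 155.70 + duty 8556.65 + delivery 2014.76 = 16704.40

Seller: CAD 402142.40; buyer: CAD 16704.40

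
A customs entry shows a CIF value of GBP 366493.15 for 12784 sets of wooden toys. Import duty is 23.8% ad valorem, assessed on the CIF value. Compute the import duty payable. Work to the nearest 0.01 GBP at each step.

Import duty = 366493.15 × 23.8% = 87225.37

Import duty: GBP 87225.37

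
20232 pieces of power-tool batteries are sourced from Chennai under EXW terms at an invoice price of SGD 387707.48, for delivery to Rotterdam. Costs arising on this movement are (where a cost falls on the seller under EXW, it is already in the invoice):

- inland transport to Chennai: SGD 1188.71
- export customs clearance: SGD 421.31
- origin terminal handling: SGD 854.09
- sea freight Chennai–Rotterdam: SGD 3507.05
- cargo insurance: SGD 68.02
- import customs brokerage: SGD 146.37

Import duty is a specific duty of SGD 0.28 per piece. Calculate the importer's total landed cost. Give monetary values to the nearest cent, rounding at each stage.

Total landed cost: SGD 399557.99

EXW: the seller makes goods available at their premises; the buyer bears all onward costs.
CIF value = EXW price + inland to port + export clearance + origin terminal + freight + insurance = 387707.48 + 1188.71 + 421.31 + 854.09 + 3507.05 + 68.02 = 393746.66
Import duty = 20232 × 0.28 = 5664.96
Buyer bears: inland to port 1188.71 + export clearance 421.31 + origin terminal 854.09 + freight 3507.05 + insurance 68.02 + brokerage 146.37 + duty 5664.96 = 11850.51
Landed cost = invoice 387707.48 + 11850.51 = 399557.99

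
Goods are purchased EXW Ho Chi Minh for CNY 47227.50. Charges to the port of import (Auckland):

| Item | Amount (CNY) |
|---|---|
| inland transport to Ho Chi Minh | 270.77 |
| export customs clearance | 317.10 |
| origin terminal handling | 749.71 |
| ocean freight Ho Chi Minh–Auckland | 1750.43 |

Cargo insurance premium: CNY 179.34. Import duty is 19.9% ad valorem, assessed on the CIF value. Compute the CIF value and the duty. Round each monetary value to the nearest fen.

CIF = EXW price + pre-shipment costs + freight + insurance
CIF = 47227.50 + 270.77 + 317.10 + 749.71 + 1750.43 + 179.34 = 50494.85
Import duty = 50494.85 × 19.9% = 10048.48

CIF value: CNY 50494.85; import duty: CNY 10048.48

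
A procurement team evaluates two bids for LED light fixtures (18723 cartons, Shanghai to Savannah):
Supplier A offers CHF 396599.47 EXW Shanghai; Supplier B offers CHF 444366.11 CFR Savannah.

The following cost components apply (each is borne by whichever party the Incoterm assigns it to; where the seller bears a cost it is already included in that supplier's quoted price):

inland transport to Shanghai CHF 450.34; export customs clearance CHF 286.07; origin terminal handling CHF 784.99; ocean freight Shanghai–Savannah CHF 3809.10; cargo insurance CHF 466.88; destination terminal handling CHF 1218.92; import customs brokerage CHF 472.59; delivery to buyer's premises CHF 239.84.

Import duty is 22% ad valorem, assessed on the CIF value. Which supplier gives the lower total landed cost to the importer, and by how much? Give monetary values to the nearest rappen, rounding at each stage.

Supplier A (EXW):
CIF value = EXW price + inland to port + export clearance + origin terminal + freight + insurance = 396599.47 + 450.34 + 286.07 + 784.99 + 3809.10 + 466.88 = 402396.85
Import duty = 402396.85 × 22% = 88527.31
Buyer bears (A): 450.34 + 286.07 + 784.99 + 3809.10 + 466.88 + 1218.92 + 472.59 + 239.84 = 7728.73
Landed cost (A) = invoice 396599.47 + 7728.73 + duty 88527.31 = 492855.51
Supplier B (CFR):
CIF value = CFR price + insurance = 444366.11 + 466.88 = 444832.99
Import duty = 444832.99 × 22% = 97863.26
Buyer bears (B): 466.88 + 1218.92 + 472.59 + 239.84 = 2398.23
Landed cost (B) = invoice 444366.11 + 2398.23 + duty 97863.26 = 544627.60
Difference = |492855.51 − 544627.60| = 51772.09

Supplier A is cheaper by CHF 51772.09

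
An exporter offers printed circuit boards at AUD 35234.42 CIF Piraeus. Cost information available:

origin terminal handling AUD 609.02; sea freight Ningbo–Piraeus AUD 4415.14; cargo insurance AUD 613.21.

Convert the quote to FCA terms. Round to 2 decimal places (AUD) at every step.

From CIF to FCA, the seller no longer bears: origin terminal, freight, insurance.
FCA price = 35234.42 − 609.02 − 4415.14 − 613.21 = 29597.05

FCA price: AUD 29597.05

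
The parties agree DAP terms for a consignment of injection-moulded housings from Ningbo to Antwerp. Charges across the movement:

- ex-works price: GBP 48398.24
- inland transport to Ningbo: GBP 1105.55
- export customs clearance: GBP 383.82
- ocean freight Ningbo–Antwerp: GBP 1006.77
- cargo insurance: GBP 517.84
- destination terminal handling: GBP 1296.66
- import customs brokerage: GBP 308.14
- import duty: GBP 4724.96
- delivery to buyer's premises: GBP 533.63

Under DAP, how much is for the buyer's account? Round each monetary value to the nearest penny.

DAP: the seller bears all costs to the named destination except import duty and clearance.
Seller's account: goods 48398.24 + inland to port 1105.55 + export clearance 383.82 + freight 1006.77 + insurance 517.84 + destination terminal 1296.66 + delivery 533.63 = 53242.51
Buyer's account: brokerage 308.14 + duty 4724.96 = 5033.10

Buyer's account: GBP 5033.10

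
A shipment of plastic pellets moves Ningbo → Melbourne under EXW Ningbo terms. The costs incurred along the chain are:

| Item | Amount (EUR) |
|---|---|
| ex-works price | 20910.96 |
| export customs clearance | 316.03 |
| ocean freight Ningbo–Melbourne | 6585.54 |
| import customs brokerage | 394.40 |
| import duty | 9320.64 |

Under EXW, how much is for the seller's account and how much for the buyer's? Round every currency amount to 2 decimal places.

EXW: the seller makes goods available at their premises; the buyer bears all onward costs.
Seller's account: goods 20910.96 = 20910.96
Buyer's account: export clearance 316.03 + freight 6585.54 + brokerage 394.40 + duty 9320.64 = 16616.61

Seller: EUR 20910.96; buyer: EUR 16616.61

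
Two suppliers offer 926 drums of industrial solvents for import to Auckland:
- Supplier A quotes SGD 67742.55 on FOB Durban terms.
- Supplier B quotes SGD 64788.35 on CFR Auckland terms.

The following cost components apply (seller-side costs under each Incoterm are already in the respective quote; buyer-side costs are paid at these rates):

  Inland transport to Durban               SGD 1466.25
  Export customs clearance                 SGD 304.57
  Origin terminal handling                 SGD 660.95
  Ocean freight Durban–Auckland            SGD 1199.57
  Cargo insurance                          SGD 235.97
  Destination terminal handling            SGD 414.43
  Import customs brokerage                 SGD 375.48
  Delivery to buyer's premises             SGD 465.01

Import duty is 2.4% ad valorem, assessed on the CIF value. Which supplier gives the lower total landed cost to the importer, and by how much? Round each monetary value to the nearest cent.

Supplier A (FOB):
CIF value = FOB price + freight + insurance = 67742.55 + 1199.57 + 235.97 = 69178.09
Import duty = 69178.09 × 2.4% = 1660.27
Buyer bears (A): 1199.57 + 235.97 + 414.43 + 375.48 + 465.01 = 2690.46
Landed cost (A) = invoice 67742.55 + 2690.46 + duty 1660.27 = 72093.28
Supplier B (CFR):
CIF value = CFR price + insurance = 64788.35 + 235.97 = 65024.32
Import duty = 65024.32 × 2.4% = 1560.58
Buyer bears (B): 235.97 + 414.43 + 375.48 + 465.01 = 1490.89
Landed cost (B) = invoice 64788.35 + 1490.89 + duty 1560.58 = 67839.82
Difference = |72093.28 − 67839.82| = 4253.46

Supplier B is cheaper by SGD 4253.46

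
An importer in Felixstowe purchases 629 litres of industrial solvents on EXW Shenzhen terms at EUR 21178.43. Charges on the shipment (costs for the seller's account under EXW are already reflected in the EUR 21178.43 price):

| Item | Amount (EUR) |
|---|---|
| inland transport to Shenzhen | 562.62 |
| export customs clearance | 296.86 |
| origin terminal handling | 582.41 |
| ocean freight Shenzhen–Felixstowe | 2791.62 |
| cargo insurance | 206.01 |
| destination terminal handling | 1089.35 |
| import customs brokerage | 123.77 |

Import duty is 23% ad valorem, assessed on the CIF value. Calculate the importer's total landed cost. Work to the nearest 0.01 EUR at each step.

Total landed cost: EUR 32723.20

EXW: the seller makes goods available at their premises; the buyer bears all onward costs.
CIF value = EXW price + inland to port + export clearance + origin terminal + freight + insurance = 21178.43 + 562.62 + 296.86 + 582.41 + 2791.62 + 206.01 = 25617.95
Import duty = 25617.95 × 23% = 5892.13
Buyer bears: inland to port 562.62 + export clearance 296.86 + origin terminal 582.41 + freight 2791.62 + insurance 206.01 + destination terminal 1089.35 + brokerage 123.77 + duty 5892.13 = 11544.77
Landed cost = invoice 21178.43 + 11544.77 = 32723.20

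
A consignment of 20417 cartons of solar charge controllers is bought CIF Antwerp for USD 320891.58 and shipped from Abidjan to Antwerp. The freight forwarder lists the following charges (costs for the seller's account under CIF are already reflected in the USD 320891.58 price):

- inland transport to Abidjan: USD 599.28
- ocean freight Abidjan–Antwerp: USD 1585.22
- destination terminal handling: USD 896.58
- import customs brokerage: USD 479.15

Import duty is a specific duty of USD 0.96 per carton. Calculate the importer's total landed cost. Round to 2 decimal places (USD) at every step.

CIF: the seller pays costs through ocean freight and marine insurance to the destination port.
Already in the invoice (seller's account under CIF): inland to port, freight — exclude.
The CIF price already equals the CIF value: 320891.58
Import duty = 20417 × 0.96 = 19600.32
Buyer bears: destination terminal 896.58 + brokerage 479.15 + duty 19600.32 = 20976.05
Landed cost = invoice 320891.58 + 20976.05 = 341867.63

Total landed cost: USD 341867.63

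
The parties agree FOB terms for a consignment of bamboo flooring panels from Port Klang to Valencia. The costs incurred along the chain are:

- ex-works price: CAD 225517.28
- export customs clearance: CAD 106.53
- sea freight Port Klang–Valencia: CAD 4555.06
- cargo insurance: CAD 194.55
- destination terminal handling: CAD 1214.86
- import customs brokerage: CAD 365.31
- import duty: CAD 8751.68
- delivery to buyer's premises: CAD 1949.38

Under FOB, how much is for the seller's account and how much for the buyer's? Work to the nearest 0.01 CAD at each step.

Seller: CAD 225623.81; buyer: CAD 17030.84

FOB: the seller bears costs until goods are on board at the origin port; the buyer bears freight, insurance and all costs thereafter.
Seller's account: goods 225517.28 + export clearance 106.53 = 225623.81
Buyer's account: freight 4555.06 + insurance 194.55 + destination terminal 1214.86 + brokerage 365.31 + duty 8751.68 + delivery 1949.38 = 17030.84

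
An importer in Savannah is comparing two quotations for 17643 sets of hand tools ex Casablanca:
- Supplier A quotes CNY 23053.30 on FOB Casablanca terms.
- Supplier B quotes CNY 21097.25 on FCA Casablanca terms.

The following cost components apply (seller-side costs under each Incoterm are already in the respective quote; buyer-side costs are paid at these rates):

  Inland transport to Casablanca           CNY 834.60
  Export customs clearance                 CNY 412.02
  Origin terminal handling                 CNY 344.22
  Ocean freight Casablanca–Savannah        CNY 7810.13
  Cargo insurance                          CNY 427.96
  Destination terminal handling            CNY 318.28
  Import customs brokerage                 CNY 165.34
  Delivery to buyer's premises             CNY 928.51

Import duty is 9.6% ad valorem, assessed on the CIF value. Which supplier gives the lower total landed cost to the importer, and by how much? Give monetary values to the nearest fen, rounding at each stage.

Supplier B is cheaper by CNY 1766.56

Supplier A (FOB):
CIF value = FOB price + freight + insurance = 23053.30 + 7810.13 + 427.96 = 31291.39
Import duty = 31291.39 × 9.6% = 3003.97
Buyer bears (A): 7810.13 + 427.96 + 318.28 + 165.34 + 928.51 = 9650.22
Landed cost (A) = invoice 23053.30 + 9650.22 + duty 3003.97 = 35707.49
Supplier B (FCA):
CIF value = FCA price + origin terminal + freight + insurance = 21097.25 + 344.22 + 7810.13 + 427.96 = 29679.56
Import duty = 29679.56 × 9.6% = 2849.24
Buyer bears (B): 344.22 + 7810.13 + 427.96 + 318.28 + 165.34 + 928.51 = 9994.44
Landed cost (B) = invoice 21097.25 + 9994.44 + duty 2849.24 = 33940.93
Difference = |35707.49 − 33940.93| = 1766.56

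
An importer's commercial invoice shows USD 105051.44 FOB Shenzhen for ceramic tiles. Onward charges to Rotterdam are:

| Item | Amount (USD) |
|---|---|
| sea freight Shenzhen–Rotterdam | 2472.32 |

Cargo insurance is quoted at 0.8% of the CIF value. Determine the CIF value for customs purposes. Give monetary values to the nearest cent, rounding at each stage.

Let C be the CIF value. C = FOB price + freight + 0.8% × C
C − 0.8% × C = 105051.44 + 2472.32
0.992 × C = 107523.76
C = 107523.76 / 0.992 = 108390.89
Insurance premium = 0.8% × 108390.89 = 867.13

CIF value: USD 108390.89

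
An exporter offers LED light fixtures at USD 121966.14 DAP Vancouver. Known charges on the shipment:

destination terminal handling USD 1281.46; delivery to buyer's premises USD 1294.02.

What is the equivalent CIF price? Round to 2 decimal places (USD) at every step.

From DAP to CIF, the seller no longer bears: destination terminal, delivery.
CIF price = 121966.14 − 1281.46 − 1294.02 = 119390.66

CIF price: USD 119390.66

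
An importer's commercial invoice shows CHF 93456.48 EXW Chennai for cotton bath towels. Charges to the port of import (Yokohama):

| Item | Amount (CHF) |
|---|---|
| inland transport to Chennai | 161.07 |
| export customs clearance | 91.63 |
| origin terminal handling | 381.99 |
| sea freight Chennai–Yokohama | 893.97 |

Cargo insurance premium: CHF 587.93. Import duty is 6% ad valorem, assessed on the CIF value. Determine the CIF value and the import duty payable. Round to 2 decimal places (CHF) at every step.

CIF = EXW price + pre-shipment costs + freight + insurance
CIF = 93456.48 + 161.07 + 91.63 + 381.99 + 893.97 + 587.93 = 95573.07
Import duty = 95573.07 × 6% = 5734.38

CIF value: CHF 95573.07; import duty: CHF 5734.38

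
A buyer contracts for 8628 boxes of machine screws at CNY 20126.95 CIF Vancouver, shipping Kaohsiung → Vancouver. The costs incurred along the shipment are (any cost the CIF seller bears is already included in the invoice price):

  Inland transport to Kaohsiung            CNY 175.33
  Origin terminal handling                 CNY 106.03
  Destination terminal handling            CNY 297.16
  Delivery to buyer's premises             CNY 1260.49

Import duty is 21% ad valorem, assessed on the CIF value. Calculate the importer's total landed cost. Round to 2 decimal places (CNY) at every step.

Total landed cost: CNY 25911.26

CIF: the seller pays costs through ocean freight and marine insurance to the destination port.
Already in the invoice (seller's account under CIF): inland to port, origin terminal — exclude.
The CIF price already equals the CIF value: 20126.95
Import duty = 20126.95 × 21% = 4226.66
Buyer bears: destination terminal 297.16 + delivery 1260.49 + duty 4226.66 = 5784.31
Landed cost = invoice 20126.95 + 5784.31 = 25911.26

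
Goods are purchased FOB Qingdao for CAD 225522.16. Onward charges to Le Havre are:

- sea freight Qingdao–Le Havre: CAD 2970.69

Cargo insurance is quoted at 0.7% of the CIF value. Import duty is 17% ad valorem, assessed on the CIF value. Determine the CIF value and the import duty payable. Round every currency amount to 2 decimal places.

Let C be the CIF value. C = FOB price + freight + 0.7% × C
C − 0.7% × C = 225522.16 + 2970.69
0.993 × C = 228492.85
C = 228492.85 / 0.993 = 230103.58
Insurance premium = 0.7% × 230103.58 = 1610.73
Import duty = 230103.58 × 17% = 39117.61

CIF value: CAD 230103.58; import duty: CAD 39117.61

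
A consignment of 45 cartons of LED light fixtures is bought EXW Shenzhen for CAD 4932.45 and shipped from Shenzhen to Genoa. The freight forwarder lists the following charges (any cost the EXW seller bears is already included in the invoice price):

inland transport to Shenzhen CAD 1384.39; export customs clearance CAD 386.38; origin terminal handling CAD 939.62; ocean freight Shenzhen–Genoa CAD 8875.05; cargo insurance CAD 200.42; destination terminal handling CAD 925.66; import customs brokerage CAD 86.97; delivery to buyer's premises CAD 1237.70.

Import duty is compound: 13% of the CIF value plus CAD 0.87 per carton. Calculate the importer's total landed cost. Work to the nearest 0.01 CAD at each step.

Total landed cost: CAD 21181.17

EXW: the seller makes goods available at their premises; the buyer bears all onward costs.
CIF value = EXW price + inland to port + export clearance + origin terminal + freight + insurance = 4932.45 + 1384.39 + 386.38 + 939.62 + 8875.05 + 200.42 = 16718.31
Ad valorem component: 16718.31 × 13% = 2173.38
Specific component: 45 × 0.87 = 39.15
Import duty = 2173.38 + 39.15 = 2212.53
Buyer bears: inland to port 1384.39 + export clearance 386.38 + origin terminal 939.62 + freight 8875.05 + insurance 200.42 + destination terminal 925.66 + brokerage 86.97 + delivery 1237.70 + duty 2212.53 = 16248.72
Landed cost = invoice 4932.45 + 16248.72 = 21181.17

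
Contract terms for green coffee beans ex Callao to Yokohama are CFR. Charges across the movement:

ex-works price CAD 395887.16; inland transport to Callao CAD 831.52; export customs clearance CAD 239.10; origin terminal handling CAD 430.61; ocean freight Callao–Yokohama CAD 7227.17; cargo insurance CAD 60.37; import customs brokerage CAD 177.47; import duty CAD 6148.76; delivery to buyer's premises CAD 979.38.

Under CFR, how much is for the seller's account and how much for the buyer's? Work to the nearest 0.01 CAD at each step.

CFR: the seller pays costs through ocean freight to the destination port, but not insurance.
Seller's account: goods 395887.16 + inland to port 831.52 + export clearance 239.10 + origin terminal 430.61 + freight 7227.17 = 404615.56
Buyer's account: insurance 60.37 + brokerage 177.47 + duty 6148.76 + delivery 979.38 = 7365.98

Seller: CAD 404615.56; buyer: CAD 7365.98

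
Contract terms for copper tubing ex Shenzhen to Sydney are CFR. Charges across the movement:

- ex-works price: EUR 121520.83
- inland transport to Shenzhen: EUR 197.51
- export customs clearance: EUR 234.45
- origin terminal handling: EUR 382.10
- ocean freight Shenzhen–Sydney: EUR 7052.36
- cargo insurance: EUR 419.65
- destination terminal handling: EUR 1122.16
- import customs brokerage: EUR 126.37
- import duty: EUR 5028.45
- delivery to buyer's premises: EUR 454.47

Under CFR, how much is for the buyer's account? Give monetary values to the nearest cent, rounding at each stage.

CFR: the seller pays costs through ocean freight to the destination port, but not insurance.
Seller's account: goods 121520.83 + inland to port 197.51 + export clearance 234.45 + origin terminal 382.10 + freight 7052.36 = 129387.25
Buyer's account: insurance 419.65 + destination terminal 1122.16 + brokerage 126.37 + duty 5028.45 + delivery 454.47 = 7151.10

Buyer's account: EUR 7151.10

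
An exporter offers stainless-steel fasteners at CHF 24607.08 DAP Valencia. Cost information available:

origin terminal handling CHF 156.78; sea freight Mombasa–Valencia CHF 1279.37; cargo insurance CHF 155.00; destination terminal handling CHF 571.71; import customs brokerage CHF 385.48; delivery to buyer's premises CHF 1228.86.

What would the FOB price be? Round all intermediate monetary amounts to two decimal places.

Not relevant to the conversion: origin terminal — on the seller under both DAP and FOB; already in the DAP price and stays in the FOB price. brokerage — on the buyer under both terms; not part of either seller's price.
From DAP to FOB, the seller no longer bears: freight, insurance, destination terminal, delivery.
FOB price = 24607.08 − 1279.37 − 155.00 − 571.71 − 1228.86 = 21372.14

FOB price: CHF 21372.14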